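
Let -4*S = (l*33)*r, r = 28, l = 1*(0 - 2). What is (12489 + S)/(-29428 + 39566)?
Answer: 12951/10138 ≈ 1.2775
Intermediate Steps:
l = -2 (l = 1*(-2) = -2)
S = 462 (S = -(-2*33)*28/4 = -(-33)*28/2 = -¼*(-1848) = 462)
(12489 + S)/(-29428 + 39566) = (12489 + 462)/(-29428 + 39566) = 12951/10138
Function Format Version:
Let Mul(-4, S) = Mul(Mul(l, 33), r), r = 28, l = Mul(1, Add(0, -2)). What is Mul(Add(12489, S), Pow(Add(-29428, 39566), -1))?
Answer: Rational(12951, 10138) ≈ 1.2775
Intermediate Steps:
l = -2 (l = Mul(1, -2) = -2)
S = 462 (S = Mul(Rational(-1, 4), Mul(Mul(-2, 33), 28)) = Mul(Rational(-1, 4), Mul(-66, 28)) = Mul(Rational(-1, 4), -1848) = 462)
Mul(Add(12489, S), Pow(Add(-29428, 39566), -1)) = Mul(Add(12489, 462), Pow(Add(-29428, 39566), -1)) = Mul(12951, Pow(10138, -1)) = Mul(12951, Rational(1, 10138)) = Rational(12951, 10138)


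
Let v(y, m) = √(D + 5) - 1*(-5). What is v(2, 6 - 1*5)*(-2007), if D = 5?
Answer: -10035 - 2007*√10 ≈ -16382.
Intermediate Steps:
v(y, m) = 5 + √10 (v(y, m) = √(5 + 5) - 1*(-5) = √10 + 5 = 5 + √10)
v(2, 6 - 1*5)*(-2007) = (5 + √10)*(-2007) = -10035 - 2007*√10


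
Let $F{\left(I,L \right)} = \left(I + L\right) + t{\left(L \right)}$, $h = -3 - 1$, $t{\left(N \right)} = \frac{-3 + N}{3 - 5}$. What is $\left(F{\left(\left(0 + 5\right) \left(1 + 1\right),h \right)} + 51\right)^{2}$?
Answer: $\frac{14641}{4} \approx 3660.3$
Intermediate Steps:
$t{\left(N \right)} = \frac{3}{2} - \frac{N}{2}$ ($t{\left(N \right)} = \frac{-3 + N}{-2} = \left(-3 + N\right) \left(- \frac{1}{2}\right) = \frac{3}{2} - \frac{N}{2}$)
$h = -4$ ($h = -3 - 1 = -4$)
$F{\left(I,L \right)} = \frac{3}{2} + I + \frac{L}{2}$ ($F{\left(I,L \right)} = \left(I + L\right) - \left(- \frac{3}{2} + \frac{L}{2}\right) = \frac{3}{2} + I + \frac{L}{2}$)
$\left(F{\left(\left(0 + 5\right) \left(1 + 1\right),h \right)} + 51\right)^{2} = \left(\left(\frac{3}{2} + \left(0 + 5\right) \left(1 + 1\right) + \frac{1}{2} \left(-4\right)\right) + 51\right)^{2} = \left(\left(\frac{3}{2} + 5 \cdot 2 - 2\right) + 51\right)^{2} = \left(\left(\frac{3}{2} + 10 - 2\right) + 51\right)^{2} = \left(\frac{19}{2} + 51\right)^{2} = \left(\frac{121}{2}\right)^{2} = \frac{14641}{4}$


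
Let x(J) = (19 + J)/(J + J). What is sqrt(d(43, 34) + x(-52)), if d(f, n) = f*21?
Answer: sqrt(2442570)/52 ≈ 30.055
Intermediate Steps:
d(f, n) = 21*f
x(J) = (19 + J)/(2*J) (x(J) = (19 + J)/((2*J)) = (19 + J)*(1/(2*J)) = (19 + J)/(2*J))
sqrt(d(43, 34) + x(-52)) = sqrt(21*43 + (1/2)*(19 - 52)/(-52)) = sqrt(903 + (1/2)*(-1/52)*(-33)) = sqrt(903 + 33/104) = sqrt(93945/104) = sqrt(2442570)/52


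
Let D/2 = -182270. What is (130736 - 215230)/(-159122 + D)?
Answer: 42247/261831 ≈ 0.16135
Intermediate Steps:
D = -364540 (D = 2*(-182270) = -364540)
(130736 - 215230)/(-159122 + D) = (130736 - 215230)/(-159122 - 364540) = -84494/(-523662) = -84494*(-1/523662) = 42247/261831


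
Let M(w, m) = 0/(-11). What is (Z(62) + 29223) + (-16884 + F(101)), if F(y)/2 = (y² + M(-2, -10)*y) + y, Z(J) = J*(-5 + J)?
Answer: 36477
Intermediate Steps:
M(w, m) = 0 (M(w, m) = 0*(-1/11) = 0)
F(y) = 2*y + 2*y² (F(y) = 2*((y² + 0*y) + y) = 2*((y² + 0) + y) = 2*(y² + y) = 2*(y + y²) = 2*y + 2*y²)
(Z(62) + 29223) + (-16884 + F(101)) = (62*(-5 + 62) + 29223) + (-16884 + 2*101*(1 + 101)) = (62*57 + 29223) + (-16884 + 2*101*102) = (3534 + 29223) + (-16884 + 20604) = 32757 + 3720 = 36477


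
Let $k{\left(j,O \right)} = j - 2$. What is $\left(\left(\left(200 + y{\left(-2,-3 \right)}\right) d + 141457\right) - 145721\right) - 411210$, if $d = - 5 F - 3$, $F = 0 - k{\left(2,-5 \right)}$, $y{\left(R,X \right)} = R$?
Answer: $-416068$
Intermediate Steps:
$k{\left(j,O \right)} = -2 + j$
$F = 0$ ($F = 0 - \left(-2 + 2\right) = 0 - 0 = 0 + 0 = 0$)
$d = -3$ ($d = \left(-5\right) 0 - 3 = 0 - 3 = -3$)
$\left(\left(\left(200 + y{\left(-2,-3 \right)}\right) d + 141457\right) - 145721\right) - 411210 = \left(\left(\left(200 - 2\right) \left(-3\right) + 141457\right) - 145721\right) - 411210 = \left(\left(198 \left(-3\right) + 141457\right) - 145721\right) - 411210 = \left(\left(-594 + 141457\right) - 145721\right) - 411210 = \left(140863 - 145721\right) - 411210 = -4858 - 411210 = -416068$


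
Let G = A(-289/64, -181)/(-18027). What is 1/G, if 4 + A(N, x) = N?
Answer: 1153728/545 ≈ 2116.9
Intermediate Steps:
A(N, x) = -4 + N
G = 545/1153728 (G = (-4 - 289/64)/(-18027) = (-4 - 289*1/64)*(-1/18027) = (-4 - 289/64)*(-1/18027) = -545/64*(-1/18027) = 545/1153728 ≈ 0.00047238)
1/G = 1/(545/1153728) = 1153728/545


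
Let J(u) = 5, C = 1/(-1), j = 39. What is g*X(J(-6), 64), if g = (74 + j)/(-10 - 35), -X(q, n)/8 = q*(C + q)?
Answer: 3616/9 ≈ 401.78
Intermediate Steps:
C = -1
X(q, n) = -8*q*(-1 + q)
g = -113/45 (g = (74 + 39)/(-10 - 35) = 113/(-45) = 113*(-1/45) = -113/45 ≈ -2.5111)
g*X(J(-6), 64) = -904*5*(1 - 1*5)/45 = -904*5*(1 - 5)/45 = -904*5*(-4)/45 = -113/45*(-160) = 3616/9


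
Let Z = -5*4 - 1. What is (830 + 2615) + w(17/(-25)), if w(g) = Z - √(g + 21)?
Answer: 3424 - 2*√127/5 ≈ 3419.5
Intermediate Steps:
Z = -21 (Z = -20 - 1 = -21)
w(g) = -21 - √(21 + g) (w(g) = -21 - √(g + 21) = -21 - √(21 + g))
(830 + 2615) + w(17/(-25)) = (830 + 2615) + (-21 - √(21 + 17/(-25))) = 3445 + (-21 - √(21 + 17*(-1/25))) = 3445 + (-21 - √(21 - 17/25)) = 3445 + (-21 - √(508/25)) = 3445 + (-21 - 2*√127/5) = 3424 - 2*√127/5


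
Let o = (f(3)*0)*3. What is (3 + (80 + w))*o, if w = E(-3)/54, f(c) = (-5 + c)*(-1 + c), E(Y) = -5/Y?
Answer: 0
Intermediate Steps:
f(c) = (-1 + c)*(-5 + c)
o = 0 (o = ((5 + 3² - 6*3)*0)*3 = ((5 + 9 - 18)*0)*3 = -4*0*3 = 0*3 = 0)
w = 5/162 (w = -5/(-3)/54 = -5*(-⅓)*(1/54) = (5/3)*(1/54) = 5/162 ≈ 0.030864)
(3 + (80 + w))*o = (3 + (80 + 5/162))*0 = (3 + 12965/162)*0 = (13451/162)*0 = 0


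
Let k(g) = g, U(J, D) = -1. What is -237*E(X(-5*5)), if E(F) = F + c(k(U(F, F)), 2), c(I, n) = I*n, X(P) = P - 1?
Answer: 6636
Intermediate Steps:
X(P) = -1 + P
E(F) = -2 + F (E(F) = F - 1*2 = F - 2 = -2 + F)
-237*E(X(-5*5)) = -237*(-2 + (-1 - 5*5)) = -237*(-2 + (-1 - 25)) = -237*(-2 - 26) = -237*(-28) = 6636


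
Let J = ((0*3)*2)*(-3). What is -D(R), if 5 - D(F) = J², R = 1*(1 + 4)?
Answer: -5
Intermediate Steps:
J = 0 (J = (0*2)*(-3) = 0*(-3) = 0)
R = 5 (R = 1*5 = 5)
D(F) = 5 (D(F) = 5 - 1*0² = 5 - 1*0 = 5 + 0 = 5)
-D(R) = -1*5 = -5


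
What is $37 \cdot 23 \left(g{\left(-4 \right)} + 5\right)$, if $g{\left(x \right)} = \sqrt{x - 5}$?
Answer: $4255 + 2553 i \approx 4255.0 + 2553.0 i$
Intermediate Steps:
$g{\left(x \right)} = \sqrt{-5 + x}$
$37 \cdot 23 \left(g{\left(-4 \right)} + 5\right) = 37 \cdot 23 \left(\sqrt{-5 - 4} + 5\right) = 851 \left(\sqrt{-9} + 5\right) = 851 \left(3 i + 5\right) = 851 \left(5 + 3 i\right) = 4255 + 2553 i$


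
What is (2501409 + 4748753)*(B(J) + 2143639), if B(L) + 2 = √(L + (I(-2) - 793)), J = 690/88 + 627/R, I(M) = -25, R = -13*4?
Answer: 15541715519194 + 7250162*I*√16813511/143 ≈ 1.5542e+13 + 2.0789e+8*I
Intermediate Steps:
R = -52
J = -603/143 (J = 690/88 + 627/(-52) = 690*(1/88) + 627*(-1/52) = 345/44 - 627/52 = -603/143 ≈ -4.2168)
B(L) = -2 + √(-818 + L) (B(L) = -2 + √(L + (-25 - 793)) = -2 + √(L - 818) = -2 + √(-818 + L))
(2501409 + 4748753)*(B(J) + 2143639) = (2501409 + 4748753)*((-2 + √(-818 - 603/143)) + 2143639) = 7250162*((-2 + √(-117577/143)) + 2143639) = 7250162*((-2 + I*√16813511/143) + 2143639) = 7250162*(2143637 + I*√16813511/143) = 15541715519194 + 7250162*I*√16813511/143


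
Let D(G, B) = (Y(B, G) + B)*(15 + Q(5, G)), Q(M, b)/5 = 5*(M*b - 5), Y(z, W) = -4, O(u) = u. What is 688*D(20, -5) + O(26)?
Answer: -14798854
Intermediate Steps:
Q(M, b) = -125 + 25*M*b (Q(M, b) = 5*(5*(M*b - 5)) = 5*(5*(-5 + M*b)) = 5*(-25 + 5*M*b) = -125 + 25*M*b)
D(G, B) = (-110 + 125*G)*(-4 + B) (D(G, B) = (-4 + B)*(15 + (-125 + 25*5*G)) = (-4 + B)*(15 + (-125 + 125*G)) = (-4 + B)*(-110 + 125*G) = (-110 + 125*G)*(-4 + B))
688*D(20, -5) + O(26) = 688*(440 - 500*20 - 110*(-5) + 125*(-5)*20) + 26 = 688*(440 - 10000 + 550 - 12500) + 26 = 688*(-21510) + 26 = -14798880 + 26 = -14798854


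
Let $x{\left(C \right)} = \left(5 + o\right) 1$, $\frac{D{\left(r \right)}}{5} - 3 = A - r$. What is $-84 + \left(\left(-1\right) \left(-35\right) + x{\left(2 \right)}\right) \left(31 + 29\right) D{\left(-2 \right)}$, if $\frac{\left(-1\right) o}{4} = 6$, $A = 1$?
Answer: $28716$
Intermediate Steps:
$o = -24$ ($o = \left(-4\right) 6 = -24$)
$D{\left(r \right)} = 20 - 5 r$ ($D{\left(r \right)} = 15 + 5 \left(1 - r\right) = 15 - \left(-5 + 5 r\right) = 20 - 5 r$)
$x{\left(C \right)} = -19$ ($x{\left(C \right)} = \left(5 - 24\right) 1 = \left(-19\right) 1 = -19$)
$-84 + \left(\left(-1\right) \left(-35\right) + x{\left(2 \right)}\right) \left(31 + 29\right) D{\left(-2 \right)} = -84 + \left(\left(-1\right) \left(-35\right) - 19\right) \left(31 + 29\right) \left(20 - -10\right) = -84 + \left(35 - 19\right) 60 \left(20 + 10\right) = -84 + 16 \cdot 60 \cdot 30 = -84 + 960 \cdot 30 = -84 + 28800 = 28716$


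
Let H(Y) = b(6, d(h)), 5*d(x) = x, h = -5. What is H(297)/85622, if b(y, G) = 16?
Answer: 8/42811 ≈ 0.00018687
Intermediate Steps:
d(x) = x/5
H(Y) = 16
H(297)/85622 = 16/85622 = 16*(1/85622) = 8/42811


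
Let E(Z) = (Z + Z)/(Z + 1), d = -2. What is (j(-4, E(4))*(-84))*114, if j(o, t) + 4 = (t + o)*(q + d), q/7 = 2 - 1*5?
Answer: -2451456/5 ≈ -4.9029e+5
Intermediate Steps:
q = -21 (q = 7*(2 - 1*5) = 7*(2 - 5) = 7*(-3) = -21)
E(Z) = 2*Z/(1 + Z) (E(Z) = (2*Z)/(1 + Z) = 2*Z/(1 + Z))
j(o, t) = -4 - 23*o - 23*t (j(o, t) = -4 + (t + o)*(-21 - 2) = -4 + (o + t)*(-23) = -4 + (-23*o - 23*t) = -4 - 23*o - 23*t)
(j(-4, E(4))*(-84))*114 = ((-4 - 23*(-4) - 46*4/(1 + 4))*(-84))*114 = ((-4 + 92 - 46*4/5)*(-84))*114 = ((-4 + 92 - 23*8/5)*(-84))*114 = ((-4 + 92 - 184/5)*(-84))*114 = ((256/5)*(-84))*114 = -21504/5*114 = -2451456/5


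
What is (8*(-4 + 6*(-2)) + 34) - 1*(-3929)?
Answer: 3835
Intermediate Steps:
(8*(-4 + 6*(-2)) + 34) - 1*(-3929) = (8*(-4 - 12) + 34) + 3929 = (8*(-16) + 34) + 3929 = (-128 + 34) + 3929 = -94 + 3929 = 3835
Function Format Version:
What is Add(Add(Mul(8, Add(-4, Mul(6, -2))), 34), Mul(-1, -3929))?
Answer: 3835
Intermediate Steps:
Add(Add(Mul(8, Add(-4, Mul(6, -2))), 34), Mul(-1, -3929)) = Add(Add(Mul(8, Add(-4, -12)), 34), 3929) = Add(Add(Mul(8, -16), 34), 3929) = Add(Add(-128, 34), 3929) = Add(-94, 3929) = 3835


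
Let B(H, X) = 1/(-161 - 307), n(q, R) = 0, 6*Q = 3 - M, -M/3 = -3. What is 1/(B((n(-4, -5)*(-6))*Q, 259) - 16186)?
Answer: -468/7575049 ≈ -6.1782e-5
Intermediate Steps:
M = 9 (M = -3*(-3) = 9)
Q = -1 (Q = (3 - 1*9)/6 = (3 - 9)/6 = (⅙)*(-6) = -1)
B(H, X) = -1/468 (B(H, X) = 1/(-468) = -1/468)
1/(B((n(-4, -5)*(-6))*Q, 259) - 16186) = 1/(-1/468 - 16186) = 1/(-7575049/468) = -468/7575049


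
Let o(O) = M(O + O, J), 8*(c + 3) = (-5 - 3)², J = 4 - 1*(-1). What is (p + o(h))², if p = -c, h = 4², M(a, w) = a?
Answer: 729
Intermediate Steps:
J = 5 (J = 4 + 1 = 5)
h = 16
c = 5 (c = -3 + (-5 - 3)²/8 = -3 + (⅛)*(-8)² = -3 + (⅛)*64 = -3 + 8 = 5)
o(O) = 2*O (o(O) = O + O = 2*O)
p = -5 (p = -1*5 = -5)
(p + o(h))² = (-5 + 2*16)² = (-5 + 32)² = 27² = 729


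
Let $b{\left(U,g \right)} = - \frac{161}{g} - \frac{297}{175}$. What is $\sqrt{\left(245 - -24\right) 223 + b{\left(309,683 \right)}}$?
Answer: $\frac{\sqrt{34278408127369}}{23905} \approx 244.92$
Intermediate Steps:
$b{\left(U,g \right)} = - \frac{297}{175} - \frac{161}{g}$ ($b{\left(U,g \right)} = - \frac{161}{g} - \frac{297}{175} = - \frac{297}{175} - \frac{161}{g}$)
$\sqrt{\left(245 - -24\right) 223 + b{\left(309,683 \right)}} = \sqrt{\left(245 - -24\right) 223 - \left(\frac{297}{175} + \frac{161}{683}\right)} = \sqrt{\left(245 + 24\right) 223 - \frac{231026}{119525}} = \sqrt{269 \cdot 223 - \frac{231026}{119525}} = \sqrt{59987 - \frac{231026}{119525}} = \sqrt{\frac{7169715149}{119525}} = \frac{\sqrt{34278408127369}}{23905}$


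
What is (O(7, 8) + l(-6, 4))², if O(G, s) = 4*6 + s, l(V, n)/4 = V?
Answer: 64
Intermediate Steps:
l(V, n) = 4*V
O(G, s) = 24 + s
(O(7, 8) + l(-6, 4))² = ((24 + 8) + 4*(-6))² = (32 - 24)² = 8² = 64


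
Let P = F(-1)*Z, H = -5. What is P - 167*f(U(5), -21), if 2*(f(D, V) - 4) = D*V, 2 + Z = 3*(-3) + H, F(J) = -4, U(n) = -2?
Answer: -4111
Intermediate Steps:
Z = -16 (Z = -2 + (3*(-3) - 5) = -2 + (-9 - 5) = -2 - 14 = -16)
P = 64 (P = -4*(-16) = 64)
f(D, V) = 4 + D*V/2 (f(D, V) = 4 + (D*V)/2 = 4 + D*V/2)
P - 167*f(U(5), -21) = 64 - 167*(4 + (1/2)*(-2)*(-21)) = 64 - 167*(4 + 21) = 64 - 167*25 = 64 - 4175 = -4111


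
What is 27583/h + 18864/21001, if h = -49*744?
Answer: 108435401/765612456 ≈ 0.14163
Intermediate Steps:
h = -36456
27583/h + 18864/21001 = 27583/(-36456) + 18864/21001 = 27583*(-1/36456) + 18864*(1/21001) = -27583/36456 + 18864/21001 = 108435401/765612456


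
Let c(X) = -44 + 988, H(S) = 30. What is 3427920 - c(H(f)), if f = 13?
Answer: 3426976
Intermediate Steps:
c(X) = 944
3427920 - c(H(f)) = 3427920 - 1*944 = 3427920 - 944 = 3426976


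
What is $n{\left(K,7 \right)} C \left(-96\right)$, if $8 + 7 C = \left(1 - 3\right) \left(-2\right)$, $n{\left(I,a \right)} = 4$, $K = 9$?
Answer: $\frac{1536}{7} \approx 219.43$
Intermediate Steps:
$C = - \frac{4}{7}$ ($C = - \frac{8}{7} + \frac{\left(1 - 3\right) \left(-2\right)}{7} = - \frac{8}{7} + \frac{\left(-2\right) \left(-2\right)}{7} = - \frac{8}{7} + \frac{1}{7} \cdot 4 = - \frac{8}{7} + \frac{4}{7} = - \frac{4}{7} \approx -0.57143$)
$n{\left(K,7 \right)} C \left(-96\right) = 4 \left(- \frac{4}{7}\right) \left(-96\right) = \left(- \frac{16}{7}\right) \left(-96\right) = \frac{1536}{7}$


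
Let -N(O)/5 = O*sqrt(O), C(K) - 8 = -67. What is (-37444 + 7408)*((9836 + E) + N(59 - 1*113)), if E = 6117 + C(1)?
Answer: -477392184 - 24329160*I*sqrt(6) ≈ -4.7739e+8 - 5.9594e+7*I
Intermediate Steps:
C(K) = -59 (C(K) = 8 - 67 = -59)
N(O) = -5*O**(3/2) (N(O) = -5*O*sqrt(O) = -5*O**(3/2))
E = 6058 (E = 6117 - 59 = 6058)
(-37444 + 7408)*((9836 + E) + N(59 - 1*113)) = (-37444 + 7408)*((9836 + 6058) - 5*(59 - 1*113)**(3/2)) = -30036*(15894 - 5*(59 - 113)**(3/2)) = -30036*(15894 - (-810)*I*sqrt(6)) = -30036*(15894 + 810*I*sqrt(6)) = -477392184 - 24329160*I*sqrt(6)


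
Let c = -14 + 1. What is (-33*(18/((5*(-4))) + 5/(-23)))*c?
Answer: -110253/230 ≈ -479.36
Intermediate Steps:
c = -13
(-33*(18/((5*(-4))) + 5/(-23)))*c = -33*(18/((5*(-4))) + 5/(-23))*(-13) = -33*(18/(-20) + 5*(-1/23))*(-13) = -33*(18*(-1/20) - 5/23)*(-13) = -33*(-9/10 - 5/23)*(-13) = -33*(-257/230)*(-13) = (8481/230)*(-13) = -110253/230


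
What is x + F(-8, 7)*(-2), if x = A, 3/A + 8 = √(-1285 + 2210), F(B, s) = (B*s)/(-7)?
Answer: -4584/287 + 5*√37/287 ≈ -15.866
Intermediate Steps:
F(B, s) = -B*s/7 (F(B, s) = (B*s)*(-⅐) = -B*s/7)
A = 3/(-8 + 5*√37) (A = 3/(-8 + √(-1285 + 2210)) = 3/(-8 + √925) = 3/(-8 + 5*√37) ≈ 0.13385)
x = 8/287 + 5*√37/287 ≈ 0.13385
x + F(-8, 7)*(-2) = (8/287 + 5*√37/287) - ⅐*(-8)*7*(-2) = (8/287 + 5*√37/287) + 8*(-2) = (8/287 + 5*√37/287) - 16 = -4584/287 + 5*√37/287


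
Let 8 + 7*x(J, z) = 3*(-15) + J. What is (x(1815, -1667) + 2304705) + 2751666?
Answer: 35396359/7 ≈ 5.0566e+6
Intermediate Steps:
x(J, z) = -53/7 + J/7 (x(J, z) = -8/7 + (3*(-15) + J)/7 = -8/7 + (-45 + J)/7 = -8/7 + (-45/7 + J/7) = -53/7 + J/7)
(x(1815, -1667) + 2304705) + 2751666 = ((-53/7 + (1/7)*1815) + 2304705) + 2751666 = ((-53/7 + 1815/7) + 2304705) + 2751666 = (1762/7 + 2304705) + 2751666 = 16134697/7 + 2751666 = 35396359/7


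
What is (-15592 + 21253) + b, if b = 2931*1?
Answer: 8592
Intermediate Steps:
b = 2931
(-15592 + 21253) + b = (-15592 + 21253) + 2931 = 5661 + 2931 = 8592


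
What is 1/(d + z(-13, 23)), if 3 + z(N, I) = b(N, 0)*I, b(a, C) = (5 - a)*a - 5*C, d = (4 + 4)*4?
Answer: -1/5353 ≈ -0.00018681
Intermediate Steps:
d = 32 (d = 8*4 = 32)
b(a, C) = -5*C + a*(5 - a) (b(a, C) = a*(5 - a) - 5*C = -5*C + a*(5 - a))
z(N, I) = -3 + I*(-N² + 5*N) (z(N, I) = -3 + (-N² - 5*0 + 5*N)*I = -3 + (-N² + 0 + 5*N)*I = -3 + (-N² + 5*N)*I = -3 + I*(-N² + 5*N))
1/(d + z(-13, 23)) = 1/(32 + (-3 - 1*23*(-13)*(-5 - 13))) = 1/(32 + (-3 - 1*23*(-13)*(-18))) = 1/(32 + (-3 - 5382)) = 1/(32 - 5385) = 1/(-5353) = -1/5353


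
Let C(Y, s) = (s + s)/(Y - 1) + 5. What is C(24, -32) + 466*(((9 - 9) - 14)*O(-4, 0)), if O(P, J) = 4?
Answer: -600157/23 ≈ -26094.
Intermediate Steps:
C(Y, s) = 5 + 2*s/(-1 + Y) (C(Y, s) = (2*s)/(-1 + Y) + 5 = 2*s/(-1 + Y) + 5 = 5 + 2*s/(-1 + Y))
C(24, -32) + 466*(((9 - 9) - 14)*O(-4, 0)) = (-5 + 2*(-32) + 5*24)/(-1 + 24) + 466*(((9 - 9) - 14)*4) = (-5 - 64 + 120)/23 + 466*((0 - 14)*4) = (1/23)*51 + 466*(-14*4) = 51/23 + 466*(-56) = 51/23 - 26096 = -600157/23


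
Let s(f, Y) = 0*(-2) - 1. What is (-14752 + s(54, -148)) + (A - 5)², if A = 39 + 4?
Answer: -13309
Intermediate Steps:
A = 43
s(f, Y) = -1 (s(f, Y) = 0 - 1 = -1)
(-14752 + s(54, -148)) + (A - 5)² = (-14752 - 1) + (43 - 5)² = -14753 + 38² = -14753 + 1444 = -13309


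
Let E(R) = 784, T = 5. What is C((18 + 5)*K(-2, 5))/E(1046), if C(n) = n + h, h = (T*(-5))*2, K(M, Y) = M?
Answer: -6/49 ≈ -0.12245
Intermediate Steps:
h = -50 (h = (5*(-5))*2 = -25*2 = -50)
C(n) = -50 + n (C(n) = n - 50 = -50 + n)
C((18 + 5)*K(-2, 5))/E(1046) = (-50 + (18 + 5)*(-2))/784 = (-50 + 23*(-2))*(1/784) = (-50 - 46)*(1/784) = -96*1/784 = -6/49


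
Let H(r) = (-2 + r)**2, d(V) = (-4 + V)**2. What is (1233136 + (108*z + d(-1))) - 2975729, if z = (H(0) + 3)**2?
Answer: -1737276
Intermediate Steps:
z = 49 (z = ((-2 + 0)**2 + 3)**2 = ((-2)**2 + 3)**2 = (4 + 3)**2 = 7**2 = 49)
(1233136 + (108*z + d(-1))) - 2975729 = (1233136 + (108*49 + (-4 - 1)**2)) - 2975729 = (1233136 + (5292 + (-5)**2)) - 2975729 = (1233136 + (5292 + 25)) - 2975729 = (1233136 + 5317) - 2975729 = 1238453 - 2975729 = -1737276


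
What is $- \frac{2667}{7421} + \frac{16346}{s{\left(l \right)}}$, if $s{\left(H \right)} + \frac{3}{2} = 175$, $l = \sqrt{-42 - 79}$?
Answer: $\frac{241681883}{2575087} \approx 93.854$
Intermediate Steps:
$l = 11 i$ ($l = \sqrt{-121} = 11 i \approx 11.0 i$)
$s{\left(H \right)} = \frac{347}{2}$ ($s{\left(H \right)} = - \frac{3}{2} + 175 = \frac{347}{2}$)
$- \frac{2667}{7421} + \frac{16346}{s{\left(l \right)}} = - \frac{2667}{7421} + \frac{16346}{\frac{347}{2}} = \left(-2667\right) \frac{1}{7421} + 16346 \cdot \frac{2}{347} = - \frac{2667}{7421} + \frac{32692}{347} = \frac{241681883}{2575087}$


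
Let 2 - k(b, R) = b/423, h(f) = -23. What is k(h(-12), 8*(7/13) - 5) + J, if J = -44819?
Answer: -18957568/423 ≈ -44817.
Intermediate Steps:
k(b, R) = 2 - b/423
k(h(-12), 8*(7/13) - 5) + J = (2 - 1/423*(-23)) - 44819 = (2 + 23/423) - 44819 = 869/423 - 44819 = -18957568/423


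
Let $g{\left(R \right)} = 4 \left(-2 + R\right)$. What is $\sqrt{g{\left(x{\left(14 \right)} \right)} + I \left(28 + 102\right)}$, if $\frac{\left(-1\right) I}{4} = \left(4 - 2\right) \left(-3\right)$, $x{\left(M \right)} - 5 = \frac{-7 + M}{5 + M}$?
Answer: $\frac{244 \sqrt{19}}{19} \approx 55.977$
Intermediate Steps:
$x{\left(M \right)} = 5 + \frac{-7 + M}{5 + M}$
$g{\left(R \right)} = -8 + 4 R$
$I = 24$ ($I = - 4 \left(4 - 2\right) \left(-3\right) = - 4 \cdot 2 \left(-3\right) = \left(-4\right) \left(-6\right) = 24$)
$\sqrt{g{\left(x{\left(14 \right)} \right)} + I \left(28 + 102\right)} = \sqrt{\left(-8 + 4 \frac{6 \left(3 + 14\right)}{5 + 14}\right) + 24 \left(28 + 102\right)} = \sqrt{\left(-8 + 4 \cdot 6 \cdot \frac{1}{19} \cdot 17\right) + 24 \cdot 130} = \sqrt{\left(-8 + 4 \cdot 6 \cdot \frac{1}{19} \cdot 17\right) + 3120} = \sqrt{\left(-8 + 4 \cdot \frac{102}{19}\right) + 3120} = \sqrt{\left(-8 + \frac{408}{19}\right) + 3120} = \sqrt{\frac{256}{19} + 3120} = \sqrt{\frac{59536}{19}} = \frac{244 \sqrt{19}}{19}$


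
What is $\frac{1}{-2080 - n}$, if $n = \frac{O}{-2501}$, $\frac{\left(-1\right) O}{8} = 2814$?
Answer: $- \frac{2501}{5224592} \approx -0.0004787$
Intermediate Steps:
$O = -22512$ ($O = \left(-8\right) 2814 = -22512$)
$n = \frac{22512}{2501}$ ($n = - \frac{22512}{-2501} = \left(-22512\right) \left(- \frac{1}{2501}\right) = \frac{22512}{2501} \approx 9.0012$)
$\frac{1}{-2080 - n} = \frac{1}{-2080 - \frac{22512}{2501}} = \frac{1}{- \frac{5224592}{2501}} = - \frac{2501}{5224592}$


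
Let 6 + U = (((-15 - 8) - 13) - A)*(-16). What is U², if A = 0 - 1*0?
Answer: 324900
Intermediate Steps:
A = 0 (A = 0 + 0 = 0)
U = 570 (U = -6 + (((-15 - 8) - 13) - 1*0)*(-16) = -6 + ((-23 - 13) + 0)*(-16) = -6 + (-36 + 0)*(-16) = -6 - 36*(-16) = -6 + 576 = 570)
U² = 570² = 324900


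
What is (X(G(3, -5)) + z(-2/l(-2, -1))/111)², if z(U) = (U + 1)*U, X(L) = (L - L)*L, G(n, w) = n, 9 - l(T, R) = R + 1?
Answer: 196/80838081 ≈ 2.4246e-6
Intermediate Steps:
l(T, R) = 8 - R (l(T, R) = 9 - (R + 1) = 9 - (1 + R) = 9 + (-1 - R) = 8 - R)
X(L) = 0 (X(L) = 0*L = 0)
z(U) = U*(1 + U) (z(U) = (1 + U)*U = U*(1 + U))
(X(G(3, -5)) + z(-2/l(-2, -1))/111)² = (0 + ((-2/(8 - 1*(-1)))*(1 - 2/(8 - 1*(-1))))/111)² = (0 + ((-2/(8 + 1))*(1 - 2/(8 + 1)))*(1/111))² = (0 + ((-2/9)*(1 - 2/9))*(1/111))² = (0 + ((-2*⅑)*(1 - 2*⅑))*(1/111))² = (0 - 2*(1 - 2/9)/9*(1/111))² = (0 - 2/9*7/9*(1/111))² = (0 - 14/81*1/111)² = (0 - 14/8991)² = (-14/8991)² = 196/80838081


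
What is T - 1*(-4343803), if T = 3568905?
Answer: 7912708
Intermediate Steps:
T - 1*(-4343803) = 3568905 - 1*(-4343803) = 3568905 + 4343803 = 7912708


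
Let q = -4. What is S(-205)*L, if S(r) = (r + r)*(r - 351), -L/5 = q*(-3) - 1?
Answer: -12537800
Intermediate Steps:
L = -55 (L = -5*(-4*(-3) - 1) = -5*(12 - 1) = -5*11 = -55)
S(r) = 2*r*(-351 + r) (S(r) = (2*r)*(-351 + r) = 2*r*(-351 + r))
S(-205)*L = (2*(-205)*(-351 - 205))*(-55) = (2*(-205)*(-556))*(-55) = 227960*(-55) = -12537800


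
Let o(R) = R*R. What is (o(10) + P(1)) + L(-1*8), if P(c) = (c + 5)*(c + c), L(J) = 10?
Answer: 122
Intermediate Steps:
o(R) = R²
P(c) = 2*c*(5 + c) (P(c) = (5 + c)*(2*c) = 2*c*(5 + c))
(o(10) + P(1)) + L(-1*8) = (10² + 2*1*(5 + 1)) + 10 = (100 + 2*1*6) + 10 = (100 + 12) + 10 = 112 + 10 = 122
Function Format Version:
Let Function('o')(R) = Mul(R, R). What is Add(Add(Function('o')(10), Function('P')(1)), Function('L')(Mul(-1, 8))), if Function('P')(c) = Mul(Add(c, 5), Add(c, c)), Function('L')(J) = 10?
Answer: 122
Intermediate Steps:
Function('o')(R) = Pow(R, 2)
Function('P')(c) = Mul(2, c, Add(5, c)) (Function('P')(c) = Mul(Add(5, c), Mul(2, c)) = Mul(2, c, Add(5, c)))
Add(Add(Function('o')(10), Function('P')(1)), Function('L')(Mul(-1, 8))) = Add(Add(Pow(10, 2), Mul(2, 1, Add(5, 1))), 10) = Add(Add(100, Mul(2, 1, 6)), 10) = Add(Add(100, 12), 10) = Add(112, 10) = 122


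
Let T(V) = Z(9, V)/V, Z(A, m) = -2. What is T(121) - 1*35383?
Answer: -4281345/121 ≈ -35383.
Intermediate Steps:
T(V) = -2/V
T(121) - 1*35383 = -2/121 - 1*35383 = -2*1/121 - 35383 = -2/121 - 35383 = -4281345/121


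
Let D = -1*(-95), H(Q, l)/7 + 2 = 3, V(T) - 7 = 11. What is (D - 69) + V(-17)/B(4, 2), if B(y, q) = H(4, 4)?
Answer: 200/7 ≈ 28.571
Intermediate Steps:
V(T) = 18 (V(T) = 7 + 11 = 18)
H(Q, l) = 7 (H(Q, l) = -14 + 7*3 = -14 + 21 = 7)
B(y, q) = 7
D = 95
(D - 69) + V(-17)/B(4, 2) = (95 - 69) + 18/7 = 26 + 18*(⅐) = 26 + 18/7 = 200/7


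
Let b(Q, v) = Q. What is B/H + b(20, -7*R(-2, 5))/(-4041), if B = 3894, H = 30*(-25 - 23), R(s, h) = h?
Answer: -875803/323280 ≈ -2.7091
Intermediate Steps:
H = -1440 (H = 30*(-48) = -1440)
B/H + b(20, -7*R(-2, 5))/(-4041) = 3894/(-1440) + 20/(-4041) = 3894*(-1/1440) + 20*(-1/4041) = -649/240 - 20/4041 = -875803/323280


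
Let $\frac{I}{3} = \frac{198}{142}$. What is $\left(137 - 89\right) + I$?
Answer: $\frac{3705}{71} \approx 52.183$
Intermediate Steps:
$I = \frac{297}{71}$ ($I = 3 \cdot \frac{198}{142} = 3 \cdot 198 \cdot \frac{1}{142} = 3 \cdot \frac{99}{71} = \frac{297}{71} \approx 4.1831$)
$\left(137 - 89\right) + I = \left(137 - 89\right) + \frac{297}{71} = 48 + \frac{297}{71} = \frac{3705}{71}$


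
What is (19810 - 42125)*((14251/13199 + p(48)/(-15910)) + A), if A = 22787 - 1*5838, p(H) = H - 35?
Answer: -15885826649772879/41999218 ≈ -3.7824e+8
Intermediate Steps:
p(H) = -35 + H
A = 16949 (A = 22787 - 5838 = 16949)
(19810 - 42125)*((14251/13199 + p(48)/(-15910)) + A) = (19810 - 42125)*((14251/13199 + (-35 + 48)/(-15910)) + 16949) = -22315*((14251*(1/13199) + 13*(-1/15910)) + 16949) = -22315*((14251/13199 - 13/15910) + 16949) = -22315*(226561823/209996090 + 16949) = -22315*3559450291233/209996090 = -15885826649772879/41999218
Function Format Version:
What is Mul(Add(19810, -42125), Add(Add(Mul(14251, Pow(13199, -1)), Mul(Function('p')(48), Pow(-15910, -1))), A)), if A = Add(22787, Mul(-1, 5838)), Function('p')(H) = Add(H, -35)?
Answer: Rational(-15885826649772879, 41999218) ≈ -3.7824e+8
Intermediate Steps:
Function('p')(H) = Add(-35, H)
A = 16949 (A = Add(22787, -5838) = 16949)
Mul(Add(19810, -42125), Add(Add(Mul(14251, Pow(13199, -1)), Mul(Function('p')(48), Pow(-15910, -1))), A)) = Mul(Add(19810, -42125), Add(Add(Mul(14251, Pow(13199, -1)), Mul(Add(-35, 48), Pow(-15910, -1))), 16949)) = Mul(-22315, Add(Add(Mul(14251, Rational(1, 13199)), Mul(13, Rational(-1, 15910))), 16949)) = Mul(-22315, Add(Add(Rational(14251, 13199), Rational(-13, 15910)), 16949)) = Mul(-22315, Add(Rational(226561823, 209996090), 16949)) = Mul(-22315, Rational(3559450291233, 209996090)) = Rational(-15885826649772879, 41999218)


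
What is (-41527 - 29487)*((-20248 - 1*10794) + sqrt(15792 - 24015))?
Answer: 2204416588 - 71014*I*sqrt(8223) ≈ 2.2044e+9 - 6.4396e+6*I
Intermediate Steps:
(-41527 - 29487)*((-20248 - 1*10794) + sqrt(15792 - 24015)) = -71014*((-20248 - 10794) + sqrt(-8223)) = -71014*(-31042 + I*sqrt(8223)) = 2204416588 - 71014*I*sqrt(8223)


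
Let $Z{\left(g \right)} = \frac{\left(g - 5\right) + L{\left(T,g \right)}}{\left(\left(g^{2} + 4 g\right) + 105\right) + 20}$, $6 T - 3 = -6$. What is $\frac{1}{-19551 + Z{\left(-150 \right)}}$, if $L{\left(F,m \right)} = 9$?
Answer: $- \frac{22025}{430610921} \approx -5.1148 \cdot 10^{-5}$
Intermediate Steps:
$T = - \frac{1}{2}$ ($T = \frac{1}{2} + \frac{1}{6} \left(-6\right) = \frac{1}{2} - 1 = - \frac{1}{2} \approx -0.5$)
$Z{\left(g \right)} = \frac{4 + g}{125 + g^{2} + 4 g}$ ($Z{\left(g \right)} = \frac{\left(g - 5\right) + 9}{\left(\left(g^{2} + 4 g\right) + 105\right) + 20} = \frac{\left(-5 + g\right) + 9}{\left(105 + g^{2} + 4 g\right) + 20} = \frac{4 + g}{125 + g^{2} + 4 g}$)
$\frac{1}{-19551 + Z{\left(-150 \right)}} = \frac{1}{-19551 + \frac{4 - 150}{125 + \left(-150\right)^{2} + 4 \left(-150\right)}} = \frac{1}{-19551 + \frac{1}{125 + 22500 - 600} \left(-146\right)} = \frac{1}{-19551 + \frac{1}{22025} \left(-146\right)} = \frac{1}{-19551 - \frac{146}{22025}} = \frac{1}{- \frac{430610921}{22025}} = - \frac{22025}{430610921}$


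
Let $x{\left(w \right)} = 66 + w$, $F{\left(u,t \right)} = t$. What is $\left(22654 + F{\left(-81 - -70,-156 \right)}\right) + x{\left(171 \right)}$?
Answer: $22735$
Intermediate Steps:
$\left(22654 + F{\left(-81 - -70,-156 \right)}\right) + x{\left(171 \right)} = \left(22654 - 156\right) + \left(66 + 171\right) = 22498 + 237 = 22735$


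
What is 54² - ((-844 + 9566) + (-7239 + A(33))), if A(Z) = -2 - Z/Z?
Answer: 1436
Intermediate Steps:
A(Z) = -3 (A(Z) = -2 - 1*1 = -2 - 1 = -3)
54² - ((-844 + 9566) + (-7239 + A(33))) = 54² - ((-844 + 9566) + (-7239 - 3)) = 2916 - (8722 - 7242) = 2916 - 1*1480 = 2916 - 1480 = 1436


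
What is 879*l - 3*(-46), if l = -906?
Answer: -796236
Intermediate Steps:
879*l - 3*(-46) = 879*(-906) - 3*(-46) = -796374 + 138 = -796236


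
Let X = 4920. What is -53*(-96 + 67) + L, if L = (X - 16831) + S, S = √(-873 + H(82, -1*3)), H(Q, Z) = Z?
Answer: -10374 + 2*I*√219 ≈ -10374.0 + 29.597*I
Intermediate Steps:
S = 2*I*√219 (S = √(-873 - 1*3) = √(-873 - 3) = √(-876) = 2*I*√219 ≈ 29.597*I)
L = -11911 + 2*I*√219 (L = (4920 - 16831) + 2*I*√219 = -11911 + 2*I*√219 ≈ -11911.0 + 29.597*I)
-53*(-96 + 67) + L = -53*(-96 + 67) + (-11911 + 2*I*√219) = -53*(-29) + (-11911 + 2*I*√219) = 1537 + (-11911 + 2*I*√219) = -10374 + 2*I*√219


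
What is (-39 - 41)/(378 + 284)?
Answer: -40/331 ≈ -0.12085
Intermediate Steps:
(-39 - 41)/(378 + 284) = -80/662 = -80*1/662 = -40/331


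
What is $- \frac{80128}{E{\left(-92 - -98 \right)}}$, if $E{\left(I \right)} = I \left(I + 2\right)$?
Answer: $- \frac{5008}{3} \approx -1669.3$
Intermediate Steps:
$E{\left(I \right)} = I \left(2 + I\right)$
$- \frac{80128}{E{\left(-92 - -98 \right)}} = - \frac{80128}{\left(-92 - -98\right) \left(2 - -6\right)} = - \frac{80128}{\left(-92 + 98\right) \left(2 + \left(-92 + 98\right)\right)} = - \frac{80128}{6 \left(2 + 6\right)} = - \frac{80128}{6 \cdot 8} = - \frac{80128}{48} = \left(-80128\right) \frac{1}{48} = - \frac{5008}{3}$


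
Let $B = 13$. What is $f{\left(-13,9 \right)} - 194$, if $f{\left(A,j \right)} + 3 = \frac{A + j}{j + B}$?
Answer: $- \frac{2169}{11} \approx -197.18$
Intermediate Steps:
$f{\left(A,j \right)} = -3 + \frac{A + j}{13 + j}$ ($f{\left(A,j \right)} = -3 + \frac{A + j}{j + 13} = -3 + \frac{A + j}{13 + j}$)
$f{\left(-13,9 \right)} - 194 = \frac{-39 - 13 - 18}{13 + 9} - 194 = \frac{-39 - 13 - 18}{22} - 194 = \frac{1}{22} \left(-70\right) - 194 = - \frac{35}{11} - 194 = - \frac{2169}{11}$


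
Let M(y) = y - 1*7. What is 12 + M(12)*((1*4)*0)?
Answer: 12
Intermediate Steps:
M(y) = -7 + y (M(y) = y - 7 = -7 + y)
12 + M(12)*((1*4)*0) = 12 + (-7 + 12)*((1*4)*0) = 12 + 5*(4*0) = 12 + 5*0 = 12 + 0 = 12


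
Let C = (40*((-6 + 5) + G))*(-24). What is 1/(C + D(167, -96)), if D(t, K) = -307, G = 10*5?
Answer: -1/47347 ≈ -2.1121e-5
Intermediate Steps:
G = 50
C = -47040 (C = (40*((-6 + 5) + 50))*(-24) = (40*(-1 + 50))*(-24) = (40*49)*(-24) = 1960*(-24) = -47040)
1/(C + D(167, -96)) = 1/(-47040 - 307) = 1/(-47347) = -1/47347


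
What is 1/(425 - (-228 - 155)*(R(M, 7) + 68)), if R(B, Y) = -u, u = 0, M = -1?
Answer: 1/26469 ≈ 3.7780e-5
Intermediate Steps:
R(B, Y) = 0 (R(B, Y) = -1*0 = 0)
1/(425 - (-228 - 155)*(R(M, 7) + 68)) = 1/(425 - (-228 - 155)*(0 + 68)) = 1/(425 - (-383)*68) = 1/(425 - 1*(-26044)) = 1/(425 + 26044) = 1/26469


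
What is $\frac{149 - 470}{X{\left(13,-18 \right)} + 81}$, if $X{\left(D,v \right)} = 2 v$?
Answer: $- \frac{107}{15} \approx -7.1333$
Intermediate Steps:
$\frac{149 - 470}{X{\left(13,-18 \right)} + 81} = \frac{149 - 470}{2 \left(-18\right) + 81} = - \frac{321}{-36 + 81} = - \frac{321}{45} = \left(-321\right) \frac{1}{45} = - \frac{107}{15}$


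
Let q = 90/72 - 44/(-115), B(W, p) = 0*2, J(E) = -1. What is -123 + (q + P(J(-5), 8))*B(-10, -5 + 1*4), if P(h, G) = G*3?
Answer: -123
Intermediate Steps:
P(h, G) = 3*G
B(W, p) = 0
q = 751/460 (q = 90*(1/72) - 44*(-1/115) = 5/4 + 44/115 = 751/460 ≈ 1.6326)
-123 + (q + P(J(-5), 8))*B(-10, -5 + 1*4) = -123 + (751/460 + 3*8)*0 = -123 + (751/460 + 24)*0 = -123 + (11791/460)*0 = -123 + 0 = -123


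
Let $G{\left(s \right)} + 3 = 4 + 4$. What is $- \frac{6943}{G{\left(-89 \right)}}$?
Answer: $- \frac{6943}{5} \approx -1388.6$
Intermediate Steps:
$G{\left(s \right)} = 5$ ($G{\left(s \right)} = -3 + \left(4 + 4\right) = -3 + 8 = 5$)
$- \frac{6943}{G{\left(-89 \right)}} = - \frac{6943}{5}$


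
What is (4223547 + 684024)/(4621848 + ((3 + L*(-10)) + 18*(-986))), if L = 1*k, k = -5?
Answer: 4907571/4604153 ≈ 1.0659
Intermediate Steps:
L = -5 (L = 1*(-5) = -5)
(4223547 + 684024)/(4621848 + ((3 + L*(-10)) + 18*(-986))) = (4223547 + 684024)/(4621848 + ((3 - 5*(-10)) + 18*(-986))) = 4907571/(4621848 + ((3 + 50) - 17748)) = 4907571/(4621848 + (53 - 17748)) = 4907571/(4621848 - 17695) = 4907571/4604153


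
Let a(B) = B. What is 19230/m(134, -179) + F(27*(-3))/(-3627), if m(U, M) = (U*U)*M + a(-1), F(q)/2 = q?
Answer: 3340304/86352825 ≈ 0.038682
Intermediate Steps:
F(q) = 2*q
m(U, M) = -1 + M*U² (m(U, M) = (U*U)*M - 1 = U²*M - 1 = M*U² - 1 = -1 + M*U²)
19230/m(134, -179) + F(27*(-3))/(-3627) = 19230/(-1 - 179*134²) + (2*(27*(-3)))/(-3627) = 19230/(-1 - 179*17956) + (2*(-81))*(-1/3627) = 19230/(-1 - 3214124) - 162*(-1/3627) = 19230/(-3214125) + 18/403 = 19230*(-1/3214125) + 18/403 = -1282/214275 + 18/403 = 3340304/86352825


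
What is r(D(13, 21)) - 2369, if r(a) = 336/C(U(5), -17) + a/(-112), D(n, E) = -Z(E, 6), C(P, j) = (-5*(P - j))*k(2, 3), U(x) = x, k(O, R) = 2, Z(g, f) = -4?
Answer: -3650667/1540 ≈ -2370.6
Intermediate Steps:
C(P, j) = -10*P + 10*j (C(P, j) = -5*(P - j)*2 = (-5*P + 5*j)*2 = -10*P + 10*j)
D(n, E) = 4 (D(n, E) = -1*(-4) = 4)
r(a) = -84/55 - a/112 (r(a) = 336/(-10*5 + 10*(-17)) + a/(-112) = 336/(-50 - 170) + a*(-1/112) = 336/(-220) - a/112 = 336*(-1/220) - a/112 = -84/55 - a/112)
r(D(13, 21)) - 2369 = (-84/55 - 1/112*4) - 2369 = (-84/55 - 1/28) - 2369 = -2407/1540 - 2369 = -3650667/1540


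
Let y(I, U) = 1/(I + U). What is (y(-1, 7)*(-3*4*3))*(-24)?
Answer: 144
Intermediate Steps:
(y(-1, 7)*(-3*4*3))*(-24) = ((-3*4*3)/(-1 + 7))*(-24) = ((-12*3)/6)*(-24) = ((⅙)*(-36))*(-24) = -6*(-24) = 144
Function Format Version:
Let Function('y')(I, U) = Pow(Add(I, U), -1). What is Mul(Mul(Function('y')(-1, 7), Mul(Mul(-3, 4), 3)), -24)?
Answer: 144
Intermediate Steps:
Mul(Mul(Function('y')(-1, 7), Mul(Mul(-3, 4), 3)), -24) = Mul(Mul(Pow(Add(-1, 7), -1), Mul(Mul(-3, 4), 3)), -24) = Mul(Mul(Pow(6, -1), Mul(-12, 3)), -24) = Mul(Mul(Rational(1, 6), -36), -24) = Mul(-6, -24) = 144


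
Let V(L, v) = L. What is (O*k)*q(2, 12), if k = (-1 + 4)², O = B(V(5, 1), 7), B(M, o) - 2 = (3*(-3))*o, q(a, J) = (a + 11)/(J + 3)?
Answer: -2379/5 ≈ -475.80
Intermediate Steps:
q(a, J) = (11 + a)/(3 + J)
B(M, o) = 2 - 9*o (B(M, o) = 2 + (3*(-3))*o = 2 - 9*o)
O = -61 (O = 2 - 9*7 = 2 - 63 = -61)
k = 9 (k = 3² = 9)
(O*k)*q(2, 12) = (-61*9)*((11 + 2)/(3 + 12)) = -549*13/15 = -2379/5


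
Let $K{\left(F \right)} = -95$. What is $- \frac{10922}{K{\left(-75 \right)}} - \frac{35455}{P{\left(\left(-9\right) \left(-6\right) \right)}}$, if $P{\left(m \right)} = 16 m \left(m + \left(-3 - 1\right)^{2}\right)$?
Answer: $\frac{18776981}{164160} \approx 114.38$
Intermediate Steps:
$P{\left(m \right)} = 16 m \left(16 + m\right)$ ($P{\left(m \right)} = 16 m \left(m + \left(-4\right)^{2}\right) = 16 m \left(m + 16\right) = 16 m \left(16 + m\right)$)
$- \frac{10922}{K{\left(-75 \right)}} - \frac{35455}{P{\left(\left(-9\right) \left(-6\right) \right)}} = - \frac{10922}{-95} - \frac{35455}{16 \left(\left(-9\right) \left(-6\right)\right) \left(16 - -54\right)} = \left(-10922\right) \left(- \frac{1}{95}\right) - \frac{35455}{16 \cdot 54 \left(16 + 54\right)} = \frac{10922}{95} - \frac{35455}{16 \cdot 54 \cdot 70} = \frac{10922}{95} - \frac{35455}{60480} = \frac{10922}{95} - \frac{1013}{1728} = \frac{18776981}{164160}$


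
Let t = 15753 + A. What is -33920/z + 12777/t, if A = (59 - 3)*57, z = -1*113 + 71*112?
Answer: -60272833/16501095 ≈ -3.6527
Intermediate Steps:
z = 7839 (z = -113 + 7952 = 7839)
A = 3192 (A = 56*57 = 3192)
t = 18945 (t = 15753 + 3192 = 18945)
-33920/z + 12777/t = -33920/7839 + 12777/18945 = -33920*1/7839 + 12777*(1/18945) = -33920/7839 + 4259/6315 = -60272833/16501095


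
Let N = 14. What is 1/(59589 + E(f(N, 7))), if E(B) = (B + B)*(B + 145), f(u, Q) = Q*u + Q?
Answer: 1/112089 ≈ 8.9215e-6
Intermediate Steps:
f(u, Q) = Q + Q*u
E(B) = 2*B*(145 + B) (E(B) = (2*B)*(145 + B) = 2*B*(145 + B))
1/(59589 + E(f(N, 7))) = 1/(59589 + 2*(7*(1 + 14))*(145 + 7*(1 + 14))) = 1/(59589 + 2*(7*15)*(145 + 7*15)) = 1/(59589 + 2*105*(145 + 105)) = 1/(59589 + 2*105*250) = 1/(59589 + 52500) = 1/112089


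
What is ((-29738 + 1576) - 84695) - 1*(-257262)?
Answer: 144405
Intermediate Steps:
((-29738 + 1576) - 84695) - 1*(-257262) = (-28162 - 84695) + 257262 = -112857 + 257262 = 144405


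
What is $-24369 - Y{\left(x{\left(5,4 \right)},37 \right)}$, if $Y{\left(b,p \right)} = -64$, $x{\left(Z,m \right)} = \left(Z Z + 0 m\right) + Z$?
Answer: $-24305$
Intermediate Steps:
$x{\left(Z,m \right)} = Z + Z^{2}$ ($x{\left(Z,m \right)} = \left(Z^{2} + 0\right) + Z = Z^{2} + Z = Z + Z^{2}$)
$-24369 - Y{\left(x{\left(5,4 \right)},37 \right)} = -24369 - -64 = -24369 + 64 = -24305$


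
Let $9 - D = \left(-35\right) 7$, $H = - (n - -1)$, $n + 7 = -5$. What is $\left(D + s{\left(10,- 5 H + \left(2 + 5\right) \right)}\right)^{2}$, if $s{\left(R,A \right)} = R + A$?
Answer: $46656$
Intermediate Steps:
$n = -12$ ($n = -7 - 5 = -12$)
$H = 11$ ($H = - (-12 - -1) = - (-12 + 1) = \left(-1\right) \left(-11\right) = 11$)
$D = 254$ ($D = 9 - \left(-35\right) 7 = 9 - -245 = 9 + 245 = 254$)
$s{\left(R,A \right)} = A + R$
$\left(D + s{\left(10,- 5 H + \left(2 + 5\right) \right)}\right)^{2} = \left(254 + \left(\left(\left(-5\right) 11 + \left(2 + 5\right)\right) + 10\right)\right)^{2} = \left(254 + \left(\left(-55 + 7\right) + 10\right)\right)^{2} = \left(254 + \left(-48 + 10\right)\right)^{2} = \left(254 - 38\right)^{2} = 216^{2} = 46656$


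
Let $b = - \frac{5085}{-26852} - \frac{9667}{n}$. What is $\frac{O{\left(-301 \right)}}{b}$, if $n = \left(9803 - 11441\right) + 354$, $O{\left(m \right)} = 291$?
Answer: $\frac{627068043}{16631714} \approx 37.703$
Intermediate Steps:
$n = -1284$ ($n = -1638 + 354 = -1284$)
$b = \frac{16631714}{2154873}$ ($b = - \frac{5085}{-26852} - \frac{9667}{-1284} = \left(-5085\right) \left(- \frac{1}{26852}\right) - - \frac{9667}{1284} = \frac{5085}{26852} + \frac{9667}{1284} = \frac{16631714}{2154873} \approx 7.7182$)
$\frac{O{\left(-301 \right)}}{b} = \frac{291}{\frac{16631714}{2154873}} = 291 \cdot \frac{2154873}{16631714} = \frac{627068043}{16631714}$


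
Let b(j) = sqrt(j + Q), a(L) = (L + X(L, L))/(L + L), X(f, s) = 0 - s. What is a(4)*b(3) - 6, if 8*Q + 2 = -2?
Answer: -6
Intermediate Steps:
Q = -1/2 (Q = -1/4 + (1/8)*(-2) = -1/4 - 1/4 = -1/2 ≈ -0.50000)
X(f, s) = -s
a(L) = 0 (a(L) = (L - L)/(L + L) = 0/((2*L)) = 0*(1/(2*L)) = 0)
b(j) = sqrt(-1/2 + j) (b(j) = sqrt(j - 1/2) = sqrt(-1/2 + j))
a(4)*b(3) - 6 = 0*(sqrt(-2 + 4*3)/2) - 6 = 0*(sqrt(-2 + 12)/2) - 6 = 0*(sqrt(10)/2) - 6 = 0 - 6 = -6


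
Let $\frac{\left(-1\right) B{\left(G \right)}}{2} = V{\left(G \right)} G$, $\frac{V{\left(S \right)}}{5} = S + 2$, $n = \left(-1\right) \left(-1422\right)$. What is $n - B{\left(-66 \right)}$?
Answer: $43662$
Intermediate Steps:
$n = 1422$
$V{\left(S \right)} = 10 + 5 S$ ($V{\left(S \right)} = 5 \left(S + 2\right) = 5 \left(2 + S\right) = 10 + 5 S$)
$B{\left(G \right)} = - 2 G \left(10 + 5 G\right)$ ($B{\left(G \right)} = - 2 \left(10 + 5 G\right) G = - 2 G \left(10 + 5 G\right)$)
$n - B{\left(-66 \right)} = 1422 - \left(-10\right) \left(-66\right) \left(2 - 66\right) = 1422 - \left(-10\right) \left(-66\right) \left(-64\right) = 1422 - -42240 = 1422 + 42240 = 43662$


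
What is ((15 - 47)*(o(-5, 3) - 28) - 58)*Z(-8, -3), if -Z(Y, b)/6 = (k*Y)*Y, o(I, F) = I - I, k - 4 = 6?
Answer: -3217920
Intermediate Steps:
k = 10 (k = 4 + 6 = 10)
o(I, F) = 0
Z(Y, b) = -60*Y² (Z(Y, b) = -6*10*Y*Y = -60*Y²)
((15 - 47)*(o(-5, 3) - 28) - 58)*Z(-8, -3) = ((15 - 47)*(0 - 28) - 58)*(-60*(-8)²) = (-32*(-28) - 58)*(-60*64) = (896 - 58)*(-3840) = 838*(-3840) = -3217920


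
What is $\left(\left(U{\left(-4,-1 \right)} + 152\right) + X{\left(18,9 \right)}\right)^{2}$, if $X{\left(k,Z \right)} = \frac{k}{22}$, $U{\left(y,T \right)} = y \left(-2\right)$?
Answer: $\frac{3129361}{121} \approx 25863.0$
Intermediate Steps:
$U{\left(y,T \right)} = - 2 y$
$X{\left(k,Z \right)} = \frac{k}{22}$ ($X{\left(k,Z \right)} = k \frac{1}{22} = \frac{k}{22}$)
$\left(\left(U{\left(-4,-1 \right)} + 152\right) + X{\left(18,9 \right)}\right)^{2} = \left(\left(\left(-2\right) \left(-4\right) + 152\right) + \frac{1}{22} \cdot 18\right)^{2} = \left(\left(8 + 152\right) + \frac{9}{11}\right)^{2} = \left(160 + \frac{9}{11}\right)^{2} = \left(\frac{1769}{11}\right)^{2} = \frac{3129361}{121}$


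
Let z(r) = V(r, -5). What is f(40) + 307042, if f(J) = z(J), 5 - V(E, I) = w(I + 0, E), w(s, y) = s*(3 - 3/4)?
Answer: 1228233/4 ≈ 3.0706e+5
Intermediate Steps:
w(s, y) = 9*s/4 (w(s, y) = s*(3 - 3*¼) = s*(3 - ¾) = s*(9/4) = 9*s/4)
V(E, I) = 5 - 9*I/4 (V(E, I) = 5 - 9*(I + 0)/4 = 5 - 9*I/4)
z(r) = 65/4 (z(r) = 5 - 9/4*(-5) = 5 + 45/4 = 65/4)
f(J) = 65/4
f(40) + 307042 = 65/4 + 307042 = 1228233/4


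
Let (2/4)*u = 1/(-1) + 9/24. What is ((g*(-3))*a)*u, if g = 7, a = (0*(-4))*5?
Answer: 0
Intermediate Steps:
a = 0 (a = 0*5 = 0)
u = -5/4 (u = 2*(1/(-1) + 9/24) = 2*(1*(-1) + 9*(1/24)) = 2*(-1 + 3/8) = 2*(-5/8) = -5/4 ≈ -1.2500)
((g*(-3))*a)*u = ((7*(-3))*0)*(-5/4) = -21*0*(-5/4) = 0*(-5/4) = 0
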